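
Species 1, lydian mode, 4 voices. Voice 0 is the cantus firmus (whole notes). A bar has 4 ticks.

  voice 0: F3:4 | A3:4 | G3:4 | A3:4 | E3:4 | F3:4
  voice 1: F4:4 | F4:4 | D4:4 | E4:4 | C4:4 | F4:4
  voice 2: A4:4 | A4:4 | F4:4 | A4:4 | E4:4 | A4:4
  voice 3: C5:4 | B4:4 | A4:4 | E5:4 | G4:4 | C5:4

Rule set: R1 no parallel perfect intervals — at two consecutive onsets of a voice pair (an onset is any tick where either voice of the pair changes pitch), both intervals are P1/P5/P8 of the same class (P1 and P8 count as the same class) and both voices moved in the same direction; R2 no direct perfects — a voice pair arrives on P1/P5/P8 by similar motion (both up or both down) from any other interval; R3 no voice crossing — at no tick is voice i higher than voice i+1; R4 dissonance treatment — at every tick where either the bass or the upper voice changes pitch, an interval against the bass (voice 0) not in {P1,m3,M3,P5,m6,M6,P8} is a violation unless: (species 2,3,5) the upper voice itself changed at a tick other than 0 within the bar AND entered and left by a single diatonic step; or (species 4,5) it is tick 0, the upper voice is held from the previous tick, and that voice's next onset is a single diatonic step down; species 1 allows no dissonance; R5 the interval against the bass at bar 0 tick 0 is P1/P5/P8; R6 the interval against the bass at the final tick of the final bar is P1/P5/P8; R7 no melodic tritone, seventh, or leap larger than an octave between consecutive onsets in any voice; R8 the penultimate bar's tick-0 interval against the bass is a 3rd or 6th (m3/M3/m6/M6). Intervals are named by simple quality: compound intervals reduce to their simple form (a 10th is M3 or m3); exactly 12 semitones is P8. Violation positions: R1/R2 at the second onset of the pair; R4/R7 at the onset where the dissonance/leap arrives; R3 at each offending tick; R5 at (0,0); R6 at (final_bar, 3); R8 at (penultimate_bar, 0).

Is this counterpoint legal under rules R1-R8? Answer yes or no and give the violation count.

bar 0: v0=F3 v1=F4 v2=A4 v3=C5 (P5)
bar 1: v0=A3 v1=F4 v2=A4 v3=B4 (M2)
bar 2: v0=G3 v1=D4 v2=F4 v3=A4 (M2)
bar 3: v0=A3 v1=E4 v2=A4 v3=E5 (P5)
bar 4: v0=E3 v1=C4 v2=E4 v3=G4 (m3)
bar 5: v0=F3 v1=F4 v2=A4 v3=C5 (P5)
  R5 @ bar0.0: opens on M3
  R4 @ bar1.0: A3/B4 M2 untreated
  R2 @ bar2.0: A3/F4 m6 -> G3/D4 P5 similar
  R2 @ bar2.0: F4/B4 TT -> D4/A4 P5 similar
  R4 @ bar2.0: G3/F4 m7 untreated
  R4 @ bar2.0: G3/A4 M2 untreated
  R1 @ bar3.0: G3/D4 P5 -> A3/E4 P5 similar
  R2 @ bar3.0: G3/F4 m7 -> A3/A4 P8 similar
  R2 @ bar3.0: G3/A4 M2 -> A3/E5 P5 similar
  R2 @ bar3.0: D4/A4 P5 -> E4/E5 P8 similar
  R2 @ bar3.0: F4/A4 M3 -> A4/E5 P5 similar
  R1 @ bar4.0: A3/A4 P8 -> E3/E4 P8 similar
  R2 @ bar4.0: E4/E5 P8 -> C4/G4 P5 similar
  R8 @ bar4.0: penult P8 not 3rd/6th
  R1 @ bar5.0: C4/G4 P5 -> F4/C5 P5 similar
  R2 @ bar5.0: E3/C4 m6 -> F3/F4 P8 similar
  R2 @ bar5.0: E3/G4 m3 -> F3/C5 P5 similar
  R6 @ bar5.3: closes on M3

No (18 violations)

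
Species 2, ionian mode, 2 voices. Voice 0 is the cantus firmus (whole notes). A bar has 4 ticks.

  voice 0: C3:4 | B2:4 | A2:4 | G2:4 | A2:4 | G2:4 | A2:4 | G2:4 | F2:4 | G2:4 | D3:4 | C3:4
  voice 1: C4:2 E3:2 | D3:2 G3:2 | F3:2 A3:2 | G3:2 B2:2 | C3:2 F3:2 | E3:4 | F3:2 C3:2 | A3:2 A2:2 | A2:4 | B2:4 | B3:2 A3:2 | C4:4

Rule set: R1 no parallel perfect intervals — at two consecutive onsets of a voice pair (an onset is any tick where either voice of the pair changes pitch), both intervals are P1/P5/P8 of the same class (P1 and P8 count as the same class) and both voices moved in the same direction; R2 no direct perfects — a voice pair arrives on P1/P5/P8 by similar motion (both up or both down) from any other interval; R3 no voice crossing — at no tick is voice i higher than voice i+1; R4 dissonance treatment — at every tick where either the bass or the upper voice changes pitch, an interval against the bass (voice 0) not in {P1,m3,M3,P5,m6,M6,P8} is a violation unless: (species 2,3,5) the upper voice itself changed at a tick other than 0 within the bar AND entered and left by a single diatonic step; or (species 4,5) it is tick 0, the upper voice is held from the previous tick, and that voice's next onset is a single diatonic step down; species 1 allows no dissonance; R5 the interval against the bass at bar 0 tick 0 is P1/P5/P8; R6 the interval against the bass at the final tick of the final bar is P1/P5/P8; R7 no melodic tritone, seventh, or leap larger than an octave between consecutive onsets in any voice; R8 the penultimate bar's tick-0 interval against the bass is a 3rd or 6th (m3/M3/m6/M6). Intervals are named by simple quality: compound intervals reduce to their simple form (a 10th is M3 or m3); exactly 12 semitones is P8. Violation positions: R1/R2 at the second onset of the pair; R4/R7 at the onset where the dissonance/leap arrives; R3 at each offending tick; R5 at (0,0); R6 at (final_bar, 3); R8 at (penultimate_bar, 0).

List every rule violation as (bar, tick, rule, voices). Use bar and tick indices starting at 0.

(3, 0, R1, (0, 1))
(7, 0, R4, (0, 1))
(7, 2, R4, (0, 1))

bar 0: v0=C3 v1=C4 downbeat P8
bar 1: v0=B2 v1=D3 downbeat m3
bar 2: v0=A2 v1=F3 downbeat m6
bar 3: v0=G2 v1=G3 downbeat P8
bar 4: v0=A2 v1=C3 downbeat m3
bar 5: v0=G2 v1=E3 downbeat M6
bar 6: v0=A2 v1=F3 downbeat m6
bar 7: v0=G2 v1=A3 downbeat M2
bar 8: v0=F2 v1=A2 downbeat M3
bar 9: v0=G2 v1=B2 downbeat M3
bar 10: v0=D3 v1=B3 downbeat M6
bar 11: v0=C3 v1=C4 downbeat P8
  -> R1 @ bar 3 tick 0 v(0, 1): A2/A3 P8 -> G2/G3 P8 similar
  -> R4 @ bar 7 tick 0 v(0, 1): G2/A3 M2 untreated
  -> R4 @ bar 7 tick 2 v(0, 1): G2/A2 M2 untreated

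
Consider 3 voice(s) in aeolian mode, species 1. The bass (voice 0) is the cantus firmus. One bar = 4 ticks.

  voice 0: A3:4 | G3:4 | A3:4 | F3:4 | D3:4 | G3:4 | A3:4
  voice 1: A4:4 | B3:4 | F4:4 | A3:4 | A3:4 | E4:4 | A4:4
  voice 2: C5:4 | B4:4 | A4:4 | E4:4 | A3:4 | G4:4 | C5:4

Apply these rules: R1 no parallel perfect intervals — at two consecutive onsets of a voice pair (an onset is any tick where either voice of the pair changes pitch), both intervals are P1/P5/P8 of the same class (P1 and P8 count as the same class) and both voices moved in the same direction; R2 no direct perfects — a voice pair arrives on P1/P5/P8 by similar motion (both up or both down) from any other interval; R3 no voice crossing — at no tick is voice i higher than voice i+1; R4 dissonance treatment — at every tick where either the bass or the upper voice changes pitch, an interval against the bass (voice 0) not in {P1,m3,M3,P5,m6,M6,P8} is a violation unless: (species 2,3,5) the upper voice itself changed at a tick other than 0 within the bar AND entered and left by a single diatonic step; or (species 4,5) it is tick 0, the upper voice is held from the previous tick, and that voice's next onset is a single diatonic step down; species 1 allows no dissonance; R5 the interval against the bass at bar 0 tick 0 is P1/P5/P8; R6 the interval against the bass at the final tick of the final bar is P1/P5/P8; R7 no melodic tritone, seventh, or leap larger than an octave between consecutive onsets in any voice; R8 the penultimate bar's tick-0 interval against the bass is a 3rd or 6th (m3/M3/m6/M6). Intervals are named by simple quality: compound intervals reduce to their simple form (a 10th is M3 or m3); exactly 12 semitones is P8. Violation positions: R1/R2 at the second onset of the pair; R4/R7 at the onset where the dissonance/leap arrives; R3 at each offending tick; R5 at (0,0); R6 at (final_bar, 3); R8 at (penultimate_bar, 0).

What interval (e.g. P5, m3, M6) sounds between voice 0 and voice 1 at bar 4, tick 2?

P5

voice 0=D3 voice 1=A3 -> P5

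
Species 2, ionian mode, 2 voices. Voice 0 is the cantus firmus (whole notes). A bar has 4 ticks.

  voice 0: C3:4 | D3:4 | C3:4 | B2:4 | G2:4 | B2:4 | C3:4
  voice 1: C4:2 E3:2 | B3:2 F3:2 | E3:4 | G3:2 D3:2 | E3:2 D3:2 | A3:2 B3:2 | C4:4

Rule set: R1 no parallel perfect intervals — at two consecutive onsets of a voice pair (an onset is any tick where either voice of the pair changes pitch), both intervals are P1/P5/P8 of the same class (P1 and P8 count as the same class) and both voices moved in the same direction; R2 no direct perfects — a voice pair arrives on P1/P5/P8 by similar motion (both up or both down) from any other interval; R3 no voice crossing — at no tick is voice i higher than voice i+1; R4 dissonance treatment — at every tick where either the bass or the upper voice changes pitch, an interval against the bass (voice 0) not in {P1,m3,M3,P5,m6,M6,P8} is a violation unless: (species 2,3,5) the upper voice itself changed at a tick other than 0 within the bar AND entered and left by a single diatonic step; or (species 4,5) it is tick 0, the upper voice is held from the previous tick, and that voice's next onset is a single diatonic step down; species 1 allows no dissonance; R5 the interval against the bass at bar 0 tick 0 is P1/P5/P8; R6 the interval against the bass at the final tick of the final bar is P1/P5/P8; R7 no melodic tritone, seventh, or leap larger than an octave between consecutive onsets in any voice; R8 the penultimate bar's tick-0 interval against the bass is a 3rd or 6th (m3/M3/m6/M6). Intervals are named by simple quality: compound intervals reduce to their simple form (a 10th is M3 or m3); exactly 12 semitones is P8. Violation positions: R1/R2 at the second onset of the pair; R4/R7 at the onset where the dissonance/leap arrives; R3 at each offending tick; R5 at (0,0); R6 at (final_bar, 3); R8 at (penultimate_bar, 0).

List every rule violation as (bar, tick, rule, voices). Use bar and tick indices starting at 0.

(1, 2, R7, (1,))
(5, 0, R4, (0, 1))
(5, 0, R8, (0, 1))
(6, 0, R1, (0, 1))

bar 0: v0=C3 v1=C4 downbeat P8
bar 1: v0=D3 v1=B3 downbeat M6
bar 2: v0=C3 v1=E3 downbeat M3
bar 3: v0=B2 v1=G3 downbeat m6
bar 4: v0=G2 v1=E3 downbeat M6
bar 5: v0=B2 v1=A3 downbeat m7
bar 6: v0=C3 v1=C4 downbeat P8
  -> R7 @ bar 1 tick 2 v(1,): B3->F3 leap 6st
  -> R4 @ bar 5 tick 0 v(0, 1): B2/A3 m7 untreated
  -> R8 @ bar 5 tick 0 v(0, 1): penult m7 not 3rd/6th
  -> R1 @ bar 6 tick 0 v(0, 1): B2/B3 P8 -> C3/C4 P8 similar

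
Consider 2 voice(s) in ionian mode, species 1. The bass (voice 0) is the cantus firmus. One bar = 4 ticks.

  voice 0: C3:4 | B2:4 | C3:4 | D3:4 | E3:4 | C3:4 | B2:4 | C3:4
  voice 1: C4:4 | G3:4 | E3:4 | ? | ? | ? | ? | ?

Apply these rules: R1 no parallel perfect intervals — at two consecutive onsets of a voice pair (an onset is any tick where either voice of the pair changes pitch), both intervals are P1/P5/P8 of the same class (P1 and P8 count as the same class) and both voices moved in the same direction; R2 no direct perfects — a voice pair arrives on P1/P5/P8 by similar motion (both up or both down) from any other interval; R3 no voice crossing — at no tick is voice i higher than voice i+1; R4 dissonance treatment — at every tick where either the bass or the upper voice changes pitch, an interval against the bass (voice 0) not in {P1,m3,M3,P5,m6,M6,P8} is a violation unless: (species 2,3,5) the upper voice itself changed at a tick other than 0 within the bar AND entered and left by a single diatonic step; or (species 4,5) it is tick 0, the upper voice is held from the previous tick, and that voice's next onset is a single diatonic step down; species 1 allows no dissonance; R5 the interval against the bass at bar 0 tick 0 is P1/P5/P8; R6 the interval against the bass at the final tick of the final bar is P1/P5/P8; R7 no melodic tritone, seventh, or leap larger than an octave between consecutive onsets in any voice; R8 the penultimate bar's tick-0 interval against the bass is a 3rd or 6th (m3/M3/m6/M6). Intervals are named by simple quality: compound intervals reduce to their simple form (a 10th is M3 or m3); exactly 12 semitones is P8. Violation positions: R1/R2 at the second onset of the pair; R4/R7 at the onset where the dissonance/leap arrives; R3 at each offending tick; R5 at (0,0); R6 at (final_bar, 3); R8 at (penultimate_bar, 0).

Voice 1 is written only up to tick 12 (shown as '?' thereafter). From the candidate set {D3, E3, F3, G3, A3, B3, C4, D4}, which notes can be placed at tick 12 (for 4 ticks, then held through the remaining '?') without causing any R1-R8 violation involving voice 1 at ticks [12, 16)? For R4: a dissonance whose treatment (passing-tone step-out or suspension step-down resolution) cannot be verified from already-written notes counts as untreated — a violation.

{B3, D3, F3}

D3: legal
E3: violates R4
F3: legal
G3: violates R4
A3: violates R2
B3: legal
C4: violates R4
D4: violates R2,R7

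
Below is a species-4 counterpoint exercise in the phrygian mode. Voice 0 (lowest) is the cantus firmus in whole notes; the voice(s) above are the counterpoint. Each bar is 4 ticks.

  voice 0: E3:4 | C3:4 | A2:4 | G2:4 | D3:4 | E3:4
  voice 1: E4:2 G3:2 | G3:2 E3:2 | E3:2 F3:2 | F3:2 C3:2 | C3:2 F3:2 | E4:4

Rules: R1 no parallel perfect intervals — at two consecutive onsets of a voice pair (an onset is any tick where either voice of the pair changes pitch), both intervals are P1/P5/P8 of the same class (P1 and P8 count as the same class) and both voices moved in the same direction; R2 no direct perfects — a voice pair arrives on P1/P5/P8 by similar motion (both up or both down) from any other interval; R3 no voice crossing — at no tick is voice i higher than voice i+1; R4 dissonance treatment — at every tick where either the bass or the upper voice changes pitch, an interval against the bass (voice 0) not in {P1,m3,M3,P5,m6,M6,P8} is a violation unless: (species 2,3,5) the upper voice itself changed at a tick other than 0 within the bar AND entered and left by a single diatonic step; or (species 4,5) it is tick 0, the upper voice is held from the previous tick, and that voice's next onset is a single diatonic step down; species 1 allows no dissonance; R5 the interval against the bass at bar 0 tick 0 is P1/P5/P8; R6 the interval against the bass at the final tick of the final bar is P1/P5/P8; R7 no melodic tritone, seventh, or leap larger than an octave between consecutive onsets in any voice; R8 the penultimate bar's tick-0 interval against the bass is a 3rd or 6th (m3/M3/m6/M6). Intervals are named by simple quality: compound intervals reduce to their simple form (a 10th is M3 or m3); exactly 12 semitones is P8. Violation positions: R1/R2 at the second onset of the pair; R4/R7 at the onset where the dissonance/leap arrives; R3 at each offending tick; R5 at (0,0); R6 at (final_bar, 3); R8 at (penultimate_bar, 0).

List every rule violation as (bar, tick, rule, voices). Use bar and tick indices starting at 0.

bar 0: v0=E3 v1=E4 downbeat P8
bar 1: v0=C3 v1=G3 downbeat P5
bar 2: v0=A2 v1=E3 downbeat P5
bar 3: v0=G2 v1=F3 downbeat m7
bar 4: v0=D3 v1=C3 downbeat M2
bar 5: v0=E3 v1=E4 downbeat P8
  -> R4 @ bar 3 tick 0 v(0, 1): G2/F3 m7 untreated
  -> R4 @ bar 3 tick 2 v(0, 1): G2/C3 P4 untreated
  -> R3 @ bar 4 tick 0 v(0, 1): D3 above C3
  -> R4 @ bar 4 tick 0 v(0, 1): D3/C3 M2 untreated
  -> R8 @ bar 4 tick 0 v(0, 1): penult M2 not 3rd/6th
  -> R3 @ bar 4 tick 1 v(0, 1): D3 above C3
  -> R2 @ bar 5 tick 0 v(0, 1): D3/F3 m3 -> E3/E4 P8 similar
  -> R7 @ bar 5 tick 0 v(1,): F3->E4 leap 11st

(3, 0, R4, (0, 1))
(3, 2, R4, (0, 1))
(4, 0, R3, (0, 1))
(4, 0, R4, (0, 1))
(4, 0, R8, (0, 1))
(4, 1, R3, (0, 1))
(5, 0, R2, (0, 1))
(5, 0, R7, (1,))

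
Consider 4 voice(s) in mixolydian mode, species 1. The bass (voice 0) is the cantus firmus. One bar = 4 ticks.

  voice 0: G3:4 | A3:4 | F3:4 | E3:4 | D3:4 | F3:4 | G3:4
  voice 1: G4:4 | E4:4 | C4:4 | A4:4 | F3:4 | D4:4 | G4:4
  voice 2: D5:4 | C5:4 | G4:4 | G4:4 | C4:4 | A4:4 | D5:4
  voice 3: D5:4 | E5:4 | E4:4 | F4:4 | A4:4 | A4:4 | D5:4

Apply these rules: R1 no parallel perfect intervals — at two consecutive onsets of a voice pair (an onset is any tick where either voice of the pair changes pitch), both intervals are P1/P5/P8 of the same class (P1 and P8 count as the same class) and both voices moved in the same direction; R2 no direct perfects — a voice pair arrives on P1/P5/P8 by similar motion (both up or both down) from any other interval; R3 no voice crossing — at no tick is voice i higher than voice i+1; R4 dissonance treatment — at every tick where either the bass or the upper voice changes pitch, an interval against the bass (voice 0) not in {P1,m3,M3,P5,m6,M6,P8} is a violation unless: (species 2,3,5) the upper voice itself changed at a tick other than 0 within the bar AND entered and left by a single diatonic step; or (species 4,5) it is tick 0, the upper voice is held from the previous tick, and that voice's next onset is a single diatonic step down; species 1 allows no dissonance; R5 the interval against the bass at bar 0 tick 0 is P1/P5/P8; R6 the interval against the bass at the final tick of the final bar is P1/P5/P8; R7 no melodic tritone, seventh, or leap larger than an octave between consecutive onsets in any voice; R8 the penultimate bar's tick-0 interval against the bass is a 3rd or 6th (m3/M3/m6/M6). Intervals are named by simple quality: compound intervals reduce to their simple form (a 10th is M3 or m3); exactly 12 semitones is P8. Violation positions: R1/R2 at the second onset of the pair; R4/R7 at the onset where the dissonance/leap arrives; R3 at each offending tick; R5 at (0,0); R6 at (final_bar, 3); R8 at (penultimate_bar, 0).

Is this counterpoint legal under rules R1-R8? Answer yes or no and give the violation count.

No (29 violations)

bar 0: v0=G3 v1=G4 v2=D5 v3=D5 (P5)
bar 1: v0=A3 v1=E4 v2=C5 v3=E5 (P5)
bar 2: v0=F3 v1=C4 v2=G4 v3=E4 (M7)
bar 3: v0=E3 v1=A4 v2=G4 v3=F4 (m2)
bar 4: v0=D3 v1=F3 v2=C4 v3=A4 (P5)
bar 5: v0=F3 v1=D4 v2=A4 v3=A4 (M3)
bar 6: v0=G3 v1=G4 v2=D5 v3=D5 (P5)
  R1 @ bar1.0: G3/D5 P5 -> A3/E5 P5 similar
  R1 @ bar2.0: A3/E4 P5 -> F3/C4 P5 similar
  R2 @ bar2.0: E4/C5 m6 -> C4/G4 P5 similar
  R3 @ bar2.0: G4 above E4
  R4 @ bar2.0: F3/G4 M2 untreated
  R4 @ bar2.0: F3/E4 M7 untreated
  R3 @ bar2.1: G4 above E4
  R3 @ bar2.2: G4 above E4
  R3 @ bar2.3: G4 above E4
  R3 @ bar3.0: A4 above G4
  R3 @ bar3.0: G4 above F4
  R4 @ bar3.0: E3/A4 P4 untreated
  R4 @ bar3.0: E3/F4 m2 untreated
  R3 @ bar3.1: A4 above G4
  R3 @ bar3.1: G4 above F4
  R3 @ bar3.2: A4 above G4
  R3 @ bar3.2: G4 above F4
  R3 @ bar3.3: A4 above G4
  R3 @ bar3.3: G4 above F4
  R2 @ bar4.0: A4/G4 M2 -> F3/C4 P5 similar
  R4 @ bar4.0: D3/C4 m7 untreated
  R7 @ bar4.0: A4->F3 leap 16st
  R1 @ bar5.0: F3/C4 P5 -> D4/A4 P5 similar
  R1 @ bar6.0: D4/A4 P5 -> G4/D5 P5 similar
  R1 @ bar6.0: D4/A4 P5 -> G4/D5 P5 similar
  R1 @ bar6.0: A4/A4 P1 -> D5/D5 P1 similar
  R2 @ bar6.0: F3/D4 M6 -> G3/G4 P8 similar
  R2 @ bar6.0: F3/A4 M3 -> G3/D5 P5 similar
  R2 @ bar6.0: F3/A4 M3 -> G3/D5 P5 similar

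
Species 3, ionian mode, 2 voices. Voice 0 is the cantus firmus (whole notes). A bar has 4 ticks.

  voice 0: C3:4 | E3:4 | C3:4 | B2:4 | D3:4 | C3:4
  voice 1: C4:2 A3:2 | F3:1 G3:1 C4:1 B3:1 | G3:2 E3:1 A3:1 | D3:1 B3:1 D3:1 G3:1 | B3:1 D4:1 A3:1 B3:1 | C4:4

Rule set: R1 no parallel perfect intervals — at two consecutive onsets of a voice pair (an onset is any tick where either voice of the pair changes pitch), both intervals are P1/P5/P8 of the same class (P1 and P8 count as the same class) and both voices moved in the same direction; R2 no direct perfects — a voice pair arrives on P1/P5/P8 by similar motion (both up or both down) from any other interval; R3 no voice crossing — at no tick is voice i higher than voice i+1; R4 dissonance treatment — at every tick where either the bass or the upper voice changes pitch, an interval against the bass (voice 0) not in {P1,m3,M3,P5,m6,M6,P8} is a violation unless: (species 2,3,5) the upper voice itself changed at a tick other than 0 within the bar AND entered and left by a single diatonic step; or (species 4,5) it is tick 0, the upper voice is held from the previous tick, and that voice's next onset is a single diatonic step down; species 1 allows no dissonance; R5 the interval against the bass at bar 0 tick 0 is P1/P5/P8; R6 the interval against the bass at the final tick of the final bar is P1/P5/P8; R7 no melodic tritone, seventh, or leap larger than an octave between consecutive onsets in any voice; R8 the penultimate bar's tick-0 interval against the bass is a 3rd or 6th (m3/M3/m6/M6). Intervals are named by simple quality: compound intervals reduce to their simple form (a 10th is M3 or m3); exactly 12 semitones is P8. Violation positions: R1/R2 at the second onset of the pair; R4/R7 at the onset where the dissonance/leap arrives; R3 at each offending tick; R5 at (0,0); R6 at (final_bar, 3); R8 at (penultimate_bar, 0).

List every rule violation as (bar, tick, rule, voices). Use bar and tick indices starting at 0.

(1, 0, R4, (0, 1))
(2, 0, R1, (0, 1))

bar 0: v0=C3 v1=C4 downbeat P8
bar 1: v0=E3 v1=F3 downbeat m2
bar 2: v0=C3 v1=G3 downbeat P5
bar 3: v0=B2 v1=D3 downbeat m3
bar 4: v0=D3 v1=B3 downbeat M6
bar 5: v0=C3 v1=C4 downbeat P8
  -> R4 @ bar 1 tick 0 v(0, 1): E3/F3 m2 untreated
  -> R1 @ bar 2 tick 0 v(0, 1): E3/B3 P5 -> C3/G3 P5 similar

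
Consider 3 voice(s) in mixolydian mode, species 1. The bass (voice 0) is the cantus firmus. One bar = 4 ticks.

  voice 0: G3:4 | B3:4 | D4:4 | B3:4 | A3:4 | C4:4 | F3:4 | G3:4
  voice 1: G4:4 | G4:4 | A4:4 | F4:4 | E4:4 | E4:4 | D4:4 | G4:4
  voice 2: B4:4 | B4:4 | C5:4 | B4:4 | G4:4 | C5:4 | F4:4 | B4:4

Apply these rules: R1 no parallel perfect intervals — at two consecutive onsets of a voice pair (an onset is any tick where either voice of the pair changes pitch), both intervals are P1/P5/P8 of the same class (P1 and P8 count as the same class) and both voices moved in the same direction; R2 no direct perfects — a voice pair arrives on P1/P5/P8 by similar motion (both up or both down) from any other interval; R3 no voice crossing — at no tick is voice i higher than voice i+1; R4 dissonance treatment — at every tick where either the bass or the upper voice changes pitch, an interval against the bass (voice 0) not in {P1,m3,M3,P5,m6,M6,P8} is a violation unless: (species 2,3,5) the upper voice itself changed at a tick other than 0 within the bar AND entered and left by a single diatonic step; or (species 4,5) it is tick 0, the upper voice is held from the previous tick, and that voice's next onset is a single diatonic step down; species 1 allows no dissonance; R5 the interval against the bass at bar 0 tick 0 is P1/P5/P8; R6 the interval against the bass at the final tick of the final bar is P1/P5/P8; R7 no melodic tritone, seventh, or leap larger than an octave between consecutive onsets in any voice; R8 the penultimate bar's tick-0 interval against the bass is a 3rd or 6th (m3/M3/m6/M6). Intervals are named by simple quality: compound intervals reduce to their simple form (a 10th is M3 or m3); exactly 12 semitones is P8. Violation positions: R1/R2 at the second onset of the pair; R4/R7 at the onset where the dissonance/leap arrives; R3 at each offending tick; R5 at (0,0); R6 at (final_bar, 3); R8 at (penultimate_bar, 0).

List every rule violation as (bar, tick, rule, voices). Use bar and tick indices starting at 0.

bar 0: v0=G3 v1=G4 v2=B4 downbeat M3
bar 1: v0=B3 v1=G4 v2=B4 downbeat P8
bar 2: v0=D4 v1=A4 v2=C5 downbeat m7
bar 3: v0=B3 v1=F4 v2=B4 downbeat P8
bar 4: v0=A3 v1=E4 v2=G4 downbeat m7
bar 5: v0=C4 v1=E4 v2=C5 downbeat P8
bar 6: v0=F3 v1=D4 v2=F4 downbeat P8
bar 7: v0=G3 v1=G4 v2=B4 downbeat M3
  -> R5 @ bar 0 tick 0 v(0, 2): opens on M3
  -> R2 @ bar 2 tick 0 v(0, 1): B3/G4 m6 -> D4/A4 P5 similar
  -> R4 @ bar 2 tick 0 v(0, 2): D4/C5 m7 untreated
  -> R2 @ bar 3 tick 0 v(0, 2): D4/C5 m7 -> B3/B4 P8 similar
  -> R4 @ bar 3 tick 0 v(0, 1): B3/F4 TT untreated
  -> R2 @ bar 4 tick 0 v(0, 1): B3/F4 TT -> A3/E4 P5 similar
  -> R4 @ bar 4 tick 0 v(0, 2): A3/G4 m7 untreated
  -> R2 @ bar 5 tick 0 v(0, 2): A3/G4 m7 -> C4/C5 P8 similar
  -> R1 @ bar 6 tick 0 v(0, 2): C4/C5 P8 -> F3/F4 P8 similar
  -> R8 @ bar 6 tick 0 v(0, 2): penult P8 not 3rd/6th
  -> R2 @ bar 7 tick 0 v(0, 1): F3/D4 M6 -> G3/G4 P8 similar
  -> R7 @ bar 7 tick 0 v(2,): F4->B4 leap 6st
  -> R6 @ bar 7 tick 3 v(0, 2): closes on M3

(0, 0, R5, (0, 2))
(2, 0, R2, (0, 1))
(2, 0, R4, (0, 2))
(3, 0, R2, (0, 2))
(3, 0, R4, (0, 1))
(4, 0, R2, (0, 1))
(4, 0, R4, (0, 2))
(5, 0, R2, (0, 2))
(6, 0, R1, (0, 2))
(6, 0, R8, (0, 2))
(7, 0, R2, (0, 1))
(7, 0, R7, (2,))
(7, 3, R6, (0, 2))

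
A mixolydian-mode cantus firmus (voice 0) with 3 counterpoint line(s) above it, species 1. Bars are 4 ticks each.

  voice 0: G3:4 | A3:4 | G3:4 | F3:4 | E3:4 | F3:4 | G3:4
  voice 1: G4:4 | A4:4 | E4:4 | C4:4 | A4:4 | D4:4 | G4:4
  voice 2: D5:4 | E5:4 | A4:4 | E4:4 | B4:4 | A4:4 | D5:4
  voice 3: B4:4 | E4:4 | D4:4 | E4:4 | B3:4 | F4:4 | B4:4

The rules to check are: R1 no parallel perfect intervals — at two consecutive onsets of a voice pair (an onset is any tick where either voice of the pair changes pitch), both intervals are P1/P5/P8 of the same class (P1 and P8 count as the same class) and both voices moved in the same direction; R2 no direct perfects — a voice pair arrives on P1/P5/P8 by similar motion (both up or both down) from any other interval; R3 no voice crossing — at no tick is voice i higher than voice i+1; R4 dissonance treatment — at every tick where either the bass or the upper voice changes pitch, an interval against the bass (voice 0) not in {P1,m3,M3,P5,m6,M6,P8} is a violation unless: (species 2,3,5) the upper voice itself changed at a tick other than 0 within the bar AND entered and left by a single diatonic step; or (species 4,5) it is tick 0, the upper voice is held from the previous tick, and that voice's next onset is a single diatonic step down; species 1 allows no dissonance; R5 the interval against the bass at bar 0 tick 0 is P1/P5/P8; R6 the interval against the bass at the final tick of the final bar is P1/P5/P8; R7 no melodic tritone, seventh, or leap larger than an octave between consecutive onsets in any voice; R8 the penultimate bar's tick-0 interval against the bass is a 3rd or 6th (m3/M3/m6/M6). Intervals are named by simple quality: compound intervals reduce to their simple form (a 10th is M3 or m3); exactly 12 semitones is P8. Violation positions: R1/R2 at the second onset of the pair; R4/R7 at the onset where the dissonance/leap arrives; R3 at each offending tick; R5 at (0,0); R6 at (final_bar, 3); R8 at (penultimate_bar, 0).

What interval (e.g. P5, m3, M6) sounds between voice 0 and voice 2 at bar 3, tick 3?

voice 0=F3 voice 2=E4 -> M7

M7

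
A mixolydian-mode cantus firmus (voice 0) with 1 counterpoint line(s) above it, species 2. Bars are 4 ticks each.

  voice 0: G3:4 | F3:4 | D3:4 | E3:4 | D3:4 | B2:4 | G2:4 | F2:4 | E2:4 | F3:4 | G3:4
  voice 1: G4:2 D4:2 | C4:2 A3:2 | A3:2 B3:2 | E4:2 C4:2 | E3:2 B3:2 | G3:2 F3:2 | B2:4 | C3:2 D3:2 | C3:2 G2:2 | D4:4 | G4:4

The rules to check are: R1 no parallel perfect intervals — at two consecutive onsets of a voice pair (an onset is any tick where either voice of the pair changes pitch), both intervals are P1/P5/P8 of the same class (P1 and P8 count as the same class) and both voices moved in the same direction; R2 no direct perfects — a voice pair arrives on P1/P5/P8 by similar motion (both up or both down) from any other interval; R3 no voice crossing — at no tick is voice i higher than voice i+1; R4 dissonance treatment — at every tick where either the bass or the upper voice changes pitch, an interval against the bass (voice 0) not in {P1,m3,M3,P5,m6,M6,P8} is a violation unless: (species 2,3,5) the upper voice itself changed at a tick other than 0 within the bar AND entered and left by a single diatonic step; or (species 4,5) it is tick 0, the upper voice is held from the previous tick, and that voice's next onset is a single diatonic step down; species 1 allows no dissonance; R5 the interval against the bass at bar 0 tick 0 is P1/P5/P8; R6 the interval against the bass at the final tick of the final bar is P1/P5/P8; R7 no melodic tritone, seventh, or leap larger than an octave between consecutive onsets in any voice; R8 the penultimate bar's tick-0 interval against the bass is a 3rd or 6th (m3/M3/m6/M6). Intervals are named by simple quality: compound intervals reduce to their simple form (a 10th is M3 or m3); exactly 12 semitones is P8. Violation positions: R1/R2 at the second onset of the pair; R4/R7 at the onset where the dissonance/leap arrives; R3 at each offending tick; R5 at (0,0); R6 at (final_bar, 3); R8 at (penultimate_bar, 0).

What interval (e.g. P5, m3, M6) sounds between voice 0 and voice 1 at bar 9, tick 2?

voice 0=F3 voice 1=D4 -> M6

M6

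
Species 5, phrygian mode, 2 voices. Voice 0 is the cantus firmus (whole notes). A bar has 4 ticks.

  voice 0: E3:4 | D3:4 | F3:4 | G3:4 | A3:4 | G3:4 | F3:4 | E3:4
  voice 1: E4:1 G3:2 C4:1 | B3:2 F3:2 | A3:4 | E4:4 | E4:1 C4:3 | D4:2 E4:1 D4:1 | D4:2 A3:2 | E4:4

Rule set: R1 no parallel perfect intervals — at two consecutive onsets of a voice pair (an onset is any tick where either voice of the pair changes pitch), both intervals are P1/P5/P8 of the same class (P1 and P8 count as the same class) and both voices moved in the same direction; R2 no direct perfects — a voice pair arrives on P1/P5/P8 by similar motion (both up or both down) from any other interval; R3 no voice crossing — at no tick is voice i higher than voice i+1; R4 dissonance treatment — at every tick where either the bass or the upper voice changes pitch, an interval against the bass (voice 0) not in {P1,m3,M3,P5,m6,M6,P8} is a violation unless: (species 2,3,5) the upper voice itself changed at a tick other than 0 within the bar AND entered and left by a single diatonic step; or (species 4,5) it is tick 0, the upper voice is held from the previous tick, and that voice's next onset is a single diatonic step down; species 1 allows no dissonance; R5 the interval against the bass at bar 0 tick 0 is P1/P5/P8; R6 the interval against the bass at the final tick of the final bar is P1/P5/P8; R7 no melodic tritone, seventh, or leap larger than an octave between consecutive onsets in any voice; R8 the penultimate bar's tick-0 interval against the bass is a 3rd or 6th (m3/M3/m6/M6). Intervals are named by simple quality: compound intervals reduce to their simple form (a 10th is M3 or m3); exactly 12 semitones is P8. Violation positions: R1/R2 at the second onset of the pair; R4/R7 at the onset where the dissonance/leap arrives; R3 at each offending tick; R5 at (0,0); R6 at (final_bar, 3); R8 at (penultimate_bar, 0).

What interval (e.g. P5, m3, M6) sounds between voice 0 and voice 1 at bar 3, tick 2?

M6

voice 0=G3 voice 1=E4 -> M6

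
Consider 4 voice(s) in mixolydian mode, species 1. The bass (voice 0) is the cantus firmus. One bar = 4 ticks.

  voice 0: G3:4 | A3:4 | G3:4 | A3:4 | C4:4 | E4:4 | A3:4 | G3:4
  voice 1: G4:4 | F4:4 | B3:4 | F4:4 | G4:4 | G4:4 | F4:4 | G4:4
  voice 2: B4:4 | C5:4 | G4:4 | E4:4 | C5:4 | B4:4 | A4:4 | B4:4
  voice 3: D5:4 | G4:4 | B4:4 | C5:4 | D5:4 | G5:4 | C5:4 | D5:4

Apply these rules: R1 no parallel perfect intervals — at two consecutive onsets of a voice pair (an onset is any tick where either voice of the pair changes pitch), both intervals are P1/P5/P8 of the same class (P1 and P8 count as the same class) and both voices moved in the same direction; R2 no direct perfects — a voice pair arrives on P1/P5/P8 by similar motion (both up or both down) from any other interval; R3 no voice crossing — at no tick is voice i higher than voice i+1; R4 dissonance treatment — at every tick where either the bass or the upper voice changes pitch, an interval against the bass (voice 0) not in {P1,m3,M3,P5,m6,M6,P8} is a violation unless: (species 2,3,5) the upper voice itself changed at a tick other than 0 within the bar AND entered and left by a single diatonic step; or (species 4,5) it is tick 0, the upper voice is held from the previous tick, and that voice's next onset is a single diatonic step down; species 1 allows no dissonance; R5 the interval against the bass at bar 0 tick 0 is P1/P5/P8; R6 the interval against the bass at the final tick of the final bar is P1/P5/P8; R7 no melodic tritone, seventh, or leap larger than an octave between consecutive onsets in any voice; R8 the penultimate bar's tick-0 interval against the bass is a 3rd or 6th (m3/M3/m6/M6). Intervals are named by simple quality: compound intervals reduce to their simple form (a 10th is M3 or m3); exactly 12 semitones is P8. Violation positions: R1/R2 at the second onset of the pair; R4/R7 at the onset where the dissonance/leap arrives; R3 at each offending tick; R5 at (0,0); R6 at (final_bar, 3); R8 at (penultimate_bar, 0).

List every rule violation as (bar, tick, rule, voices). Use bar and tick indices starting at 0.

bar 0: v0=G3 v1=G4 v2=B4 v3=D5 downbeat P5
bar 1: v0=A3 v1=F4 v2=C5 v3=G4 downbeat m7
bar 2: v0=G3 v1=B3 v2=G4 v3=B4 downbeat M3
bar 3: v0=A3 v1=F4 v2=E4 v3=C5 downbeat m3
bar 4: v0=C4 v1=G4 v2=C5 v3=D5 downbeat M2
bar 5: v0=E4 v1=G4 v2=B4 v3=G5 downbeat m3
bar 6: v0=A3 v1=F4 v2=A4 v3=C5 downbeat m3
bar 7: v0=G3 v1=G4 v2=B4 v3=D5 downbeat P5
  -> R5 @ bar 0 tick 0 v(0, 2): opens on M3
  -> R3 @ bar 1 tick 0 v(2, 3): C5 above G4
  -> R4 @ bar 1 tick 0 v(0, 3): A3/G4 m7 untreated
  -> R3 @ bar 1 tick 1 v(2, 3): C5 above G4
  -> R3 @ bar 1 tick 2 v(2, 3): C5 above G4
  -> R3 @ bar 1 tick 3 v(2, 3): C5 above G4
  -> R2 @ bar 2 tick 0 v(0, 2): A3/C5 m3 -> G3/G4 P8 similar
  -> R7 @ bar 2 tick 0 v(1,): F4->B3 leap 6st
  -> R2 @ bar 3 tick 0 v(1, 3): B3/B4 P8 -> F4/C5 P5 similar
  -> R3 @ bar 3 tick 0 v(1, 2): F4 above E4
  -> R7 @ bar 3 tick 0 v(1,): B3->F4 leap 6st
  -> R3 @ bar 3 tick 1 v(1, 2): F4 above E4
  -> R3 @ bar 3 tick 2 v(1, 2): F4 above E4
  -> R3 @ bar 3 tick 3 v(1, 2): F4 above E4
  -> R1 @ bar 4 tick 0 v(1, 3): F4/C5 P5 -> G4/D5 P5 similar
  -> R2 @ bar 4 tick 0 v(0, 1): A3/F4 m6 -> C4/G4 P5 similar
  -> R2 @ bar 4 tick 0 v(0, 2): A3/E4 P5 -> C4/C5 P8 similar
  -> R4 @ bar 4 tick 0 v(0, 3): C4/D5 M2 untreated
  -> R2 @ bar 6 tick 0 v(0, 2): E4/B4 P5 -> A3/A4 P8 similar
  -> R2 @ bar 6 tick 0 v(1, 3): G4/G5 P8 -> F4/C5 P5 similar
  -> R8 @ bar 6 tick 0 v(0, 2): penult P8 not 3rd/6th
  -> R1 @ bar 7 tick 0 v(1, 3): F4/C5 P5 -> G4/D5 P5 similar
  -> R6 @ bar 7 tick 3 v(0, 2): closes on M3

(0, 0, R5, (0, 2))
(1, 0, R3, (2, 3))
(1, 0, R4, (0, 3))
(1, 1, R3, (2, 3))
(1, 2, R3, (2, 3))
(1, 3, R3, (2, 3))
(2, 0, R2, (0, 2))
(2, 0, R7, (1,))
(3, 0, R2, (1, 3))
(3, 0, R3, (1, 2))
(3, 0, R7, (1,))
(3, 1, R3, (1, 2))
(3, 2, R3, (1, 2))
(3, 3, R3, (1, 2))
(4, 0, R1, (1, 3))
(4, 0, R2, (0, 1))
(4, 0, R2, (0, 2))
(4, 0, R4, (0, 3))
(6, 0, R2, (0, 2))
(6, 0, R2, (1, 3))
(6, 0, R8, (0, 2))
(7, 0, R1, (1, 3))
(7, 3, R6, (0, 2))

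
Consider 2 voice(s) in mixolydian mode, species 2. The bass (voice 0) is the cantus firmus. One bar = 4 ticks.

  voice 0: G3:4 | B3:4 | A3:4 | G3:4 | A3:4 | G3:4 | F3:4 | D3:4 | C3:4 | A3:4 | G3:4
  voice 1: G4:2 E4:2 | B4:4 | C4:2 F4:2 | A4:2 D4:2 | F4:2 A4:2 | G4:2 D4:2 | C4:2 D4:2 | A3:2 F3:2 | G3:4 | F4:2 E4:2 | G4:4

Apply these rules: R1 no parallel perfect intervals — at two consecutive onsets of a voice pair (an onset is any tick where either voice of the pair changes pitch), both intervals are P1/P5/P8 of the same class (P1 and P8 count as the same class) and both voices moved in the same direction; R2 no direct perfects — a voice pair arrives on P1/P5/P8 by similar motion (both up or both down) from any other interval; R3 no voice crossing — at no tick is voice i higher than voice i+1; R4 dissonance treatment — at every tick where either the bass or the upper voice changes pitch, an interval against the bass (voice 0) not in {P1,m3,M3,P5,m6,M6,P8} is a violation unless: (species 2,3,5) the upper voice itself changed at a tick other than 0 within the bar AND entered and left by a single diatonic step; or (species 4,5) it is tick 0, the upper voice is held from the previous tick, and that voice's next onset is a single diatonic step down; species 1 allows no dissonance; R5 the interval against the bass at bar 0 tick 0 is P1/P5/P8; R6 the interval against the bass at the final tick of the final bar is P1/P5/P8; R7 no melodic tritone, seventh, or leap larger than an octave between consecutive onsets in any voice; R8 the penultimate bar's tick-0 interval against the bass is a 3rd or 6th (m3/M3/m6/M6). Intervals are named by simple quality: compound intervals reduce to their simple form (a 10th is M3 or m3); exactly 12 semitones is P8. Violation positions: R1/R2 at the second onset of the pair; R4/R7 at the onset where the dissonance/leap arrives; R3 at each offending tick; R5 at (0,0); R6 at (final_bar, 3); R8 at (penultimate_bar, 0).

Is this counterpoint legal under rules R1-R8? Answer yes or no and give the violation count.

bar 0: v0=G3 v1=G4 (P8)
bar 1: v0=B3 v1=B4 (P8)
bar 2: v0=A3 v1=C4 (m3)
bar 3: v0=G3 v1=A4 (M2)
bar 4: v0=A3 v1=F4 (m6)
bar 5: v0=G3 v1=G4 (P8)
bar 6: v0=F3 v1=C4 (P5)
bar 7: v0=D3 v1=A3 (P5)
bar 8: v0=C3 v1=G3 (P5)
bar 9: v0=A3 v1=F4 (m6)
bar 10: v0=G3 v1=G4 (P8)
  R2 @ bar1.0: G3/E4 M6 -> B3/B4 P8 similar
  R7 @ bar2.0: B4->C4 leap 11st
  R4 @ bar3.0: G3/A4 M2 untreated
  R1 @ bar5.0: A3/A4 P8 -> G3/G4 P8 similar
  R1 @ bar6.0: G3/D4 P5 -> F3/C4 P5 similar
  R2 @ bar7.0: F3/D4 M6 -> D3/A3 P5 similar
  R7 @ bar9.0: G3->F4 leap 10st

No (7 violations)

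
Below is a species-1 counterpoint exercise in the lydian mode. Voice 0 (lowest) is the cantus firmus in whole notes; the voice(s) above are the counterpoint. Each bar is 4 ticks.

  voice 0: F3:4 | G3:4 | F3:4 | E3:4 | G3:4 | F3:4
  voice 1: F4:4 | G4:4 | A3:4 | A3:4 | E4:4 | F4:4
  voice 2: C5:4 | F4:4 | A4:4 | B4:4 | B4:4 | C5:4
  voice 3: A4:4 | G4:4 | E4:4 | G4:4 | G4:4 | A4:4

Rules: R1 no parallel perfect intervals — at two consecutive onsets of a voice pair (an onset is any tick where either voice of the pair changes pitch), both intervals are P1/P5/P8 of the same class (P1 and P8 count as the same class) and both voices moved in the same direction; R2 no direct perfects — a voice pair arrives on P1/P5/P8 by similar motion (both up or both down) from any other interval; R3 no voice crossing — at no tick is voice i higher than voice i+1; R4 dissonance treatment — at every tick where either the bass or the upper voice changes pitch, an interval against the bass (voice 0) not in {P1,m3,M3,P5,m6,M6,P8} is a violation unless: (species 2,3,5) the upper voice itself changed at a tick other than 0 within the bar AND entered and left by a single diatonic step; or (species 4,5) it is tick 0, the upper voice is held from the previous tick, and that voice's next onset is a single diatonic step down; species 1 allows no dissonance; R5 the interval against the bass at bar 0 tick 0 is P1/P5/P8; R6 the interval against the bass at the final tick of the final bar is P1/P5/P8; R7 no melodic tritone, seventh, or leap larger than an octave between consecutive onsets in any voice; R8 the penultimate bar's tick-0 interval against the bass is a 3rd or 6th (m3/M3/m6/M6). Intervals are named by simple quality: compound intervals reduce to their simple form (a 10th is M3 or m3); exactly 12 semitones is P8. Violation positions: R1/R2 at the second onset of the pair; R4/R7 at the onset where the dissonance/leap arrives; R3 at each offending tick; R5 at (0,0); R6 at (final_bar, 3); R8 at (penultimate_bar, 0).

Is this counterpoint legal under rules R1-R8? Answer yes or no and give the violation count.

bar 0: v0=F3 v1=F4 v2=C5 v3=A4 (M3)
bar 1: v0=G3 v1=G4 v2=F4 v3=G4 (P8)
bar 2: v0=F3 v1=A3 v2=A4 v3=E4 (M7)
bar 3: v0=E3 v1=A3 v2=B4 v3=G4 (m3)
bar 4: v0=G3 v1=E4 v2=B4 v3=G4 (P8)
bar 5: v0=F3 v1=F4 v2=C5 v3=A4 (M3)
  R3 @ bar0.0: C5 above A4
  R5 @ bar0.0: opens on M3
  R3 @ bar0.1: C5 above A4
  R3 @ bar0.2: C5 above A4
  R3 @ bar0.3: C5 above A4
  R1 @ bar1.0: F3/F4 P8 -> G3/G4 P8 similar
  R3 @ bar1.0: G4 above F4
  R4 @ bar1.0: G3/F4 m7 untreated
  R3 @ bar1.1: G4 above F4
  R3 @ bar1.2: G4 above F4
  R3 @ bar1.3: G4 above F4
  R2 @ bar2.0: G4/G4 P1 -> A3/E4 P5 similar
  R3 @ bar2.0: A4 above E4
  R4 @ bar2.0: F3/E4 M7 untreated
  R7 @ bar2.0: G4->A3 leap 10st
  R3 @ bar2.1: A4 above E4
  R3 @ bar2.2: A4 above E4
  R3 @ bar2.3: A4 above E4
  R3 @ bar3.0: B4 above G4
  R4 @ bar3.0: E3/A3 P4 untreated
  R3 @ bar3.1: B4 above G4
  R3 @ bar3.2: B4 above G4
  R3 @ bar3.3: B4 above G4
  R3 @ bar4.0: B4 above G4
  R8 @ bar4.0: penult P8 not 3rd/6th
  R3 @ bar4.1: B4 above G4
  R3 @ bar4.2: B4 above G4
  R3 @ bar4.3: B4 above G4
  R1 @ bar5.0: E4/B4 P5 -> F4/C5 P5 similar
  R3 @ bar5.0: C5 above A4
  R3 @ bar5.1: C5 above A4
  R3 @ bar5.2: C5 above A4
  R3 @ bar5.3: C5 above A4
  R6 @ bar5.3: closes on M3

No (34 violations)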